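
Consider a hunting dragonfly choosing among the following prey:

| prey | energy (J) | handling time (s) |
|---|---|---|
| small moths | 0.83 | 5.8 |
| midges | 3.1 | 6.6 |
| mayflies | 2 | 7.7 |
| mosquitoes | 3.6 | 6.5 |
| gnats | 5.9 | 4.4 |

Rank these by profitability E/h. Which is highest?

gnats

Profitability E/h (J/s): small moths = 0.83/5.8 = 0.143, midges = 3.1/6.6 = 0.47, mayflies = 2/7.7 = 0.26, mosquitoes = 3.6/6.5 = 0.554, gnats = 5.9/4.4 = 1.34.
Ranked: gnats > mosquitoes > midges > mayflies > small moths.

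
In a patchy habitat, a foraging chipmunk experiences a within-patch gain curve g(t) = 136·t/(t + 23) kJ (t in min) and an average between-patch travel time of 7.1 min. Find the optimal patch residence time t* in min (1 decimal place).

12.8 min

Maximise g(t)/(T+t): set derivative to zero → g'(t)(T+t) = g(t).
g'(t) = 136·23/(t + 23)². Setting 136·23/(t+23)² = 136t/[(t+23)(7.1+t)] gives 23(7.1+t) = t(t+23), so t² = 23×7.1 = 163.3.
t* = √163.3 = 12.78 min.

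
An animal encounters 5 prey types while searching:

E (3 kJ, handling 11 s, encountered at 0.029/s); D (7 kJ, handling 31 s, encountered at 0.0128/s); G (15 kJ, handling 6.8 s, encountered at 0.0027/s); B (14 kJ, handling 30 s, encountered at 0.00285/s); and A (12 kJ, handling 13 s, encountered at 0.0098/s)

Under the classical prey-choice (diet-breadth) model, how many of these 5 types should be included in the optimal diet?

Profitabilities (E/h, kJ/s): G 2.21, A 0.923, B 0.467, E 0.273, D 0.226. Add prey in this order while the next type's profitability exceeds the intake rate on those already taken.
Rate on top 1: 0.03977. A: 0.923 > 0.03977 → include.
Rate on top 2: 0.138. B: 0.467 > 0.138 → include.
Rate on top 3: 0.1608. E: 0.273 > 0.1608 → include.
Rate on top 4: 0.1838. D: 0.226 > 0.1838 → include.
Optimal diet: G, A, B, E, D — 5 of 5 types.

5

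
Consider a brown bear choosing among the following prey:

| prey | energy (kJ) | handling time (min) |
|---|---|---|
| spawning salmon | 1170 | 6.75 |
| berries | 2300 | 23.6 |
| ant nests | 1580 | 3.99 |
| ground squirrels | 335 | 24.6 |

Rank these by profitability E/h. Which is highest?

In descending order of E/h:
ant nests: 1580/3.99 = 396 kJ/min
spawning salmon: 1170/6.75 = 173 kJ/min
berries: 2300/23.6 = 97.5 kJ/min
ground squirrels: 335/24.6 = 13.6 kJ/min

ant nests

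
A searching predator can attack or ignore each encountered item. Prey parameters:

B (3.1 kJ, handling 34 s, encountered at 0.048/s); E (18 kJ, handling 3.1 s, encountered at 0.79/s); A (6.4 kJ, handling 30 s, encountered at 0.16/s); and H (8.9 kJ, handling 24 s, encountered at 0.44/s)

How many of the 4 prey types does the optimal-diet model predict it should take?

Rank by E/h (kJ/s): E 5.81, H 0.371, A 0.213, B 0.0912. Include each in turn until the next type's E/h falls below the running intake rate.
Rate on top 1: 4.123. H: 0.371 < 4.123 → exclude; stop.
Optimal diet: E — 1 of 4 types.

1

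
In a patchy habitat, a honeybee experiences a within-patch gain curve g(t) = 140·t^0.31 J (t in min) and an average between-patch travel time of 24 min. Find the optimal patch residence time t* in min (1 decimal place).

10.8 min

Maximise g(t)/(T+t): set derivative to zero → g'(t)(T+t) = g(t).
g'(t) = 0.31·140·t^-0.69. Setting 0.31·140·t^-0.69 = 140·t^0.31/(24+t) gives 0.31(24+t) = t, so 0.69·t = 0.31×24.
t* = 0.31×24/0.69 = 10.78 min.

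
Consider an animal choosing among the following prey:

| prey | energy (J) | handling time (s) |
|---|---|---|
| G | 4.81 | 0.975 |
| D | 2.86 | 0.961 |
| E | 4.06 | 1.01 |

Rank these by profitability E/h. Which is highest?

G

Profitability E/h (J/s): G = 4.81/0.975 = 4.93, D = 2.86/0.961 = 2.98, E = 4.06/1.01 = 4.02.
Ranked: G > E > D.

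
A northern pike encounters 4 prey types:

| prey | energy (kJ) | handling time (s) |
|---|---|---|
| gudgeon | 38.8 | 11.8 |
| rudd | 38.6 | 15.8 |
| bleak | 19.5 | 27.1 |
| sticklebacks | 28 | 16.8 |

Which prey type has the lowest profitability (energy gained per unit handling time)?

Profitability E/h (kJ/s): gudgeon = 38.8/11.8 = 3.29, rudd = 38.6/15.8 = 2.44, bleak = 19.5/27.1 = 0.72, sticklebacks = 28/16.8 = 1.67.
Ranked: gudgeon > rudd > sticklebacks > bleak.

bleak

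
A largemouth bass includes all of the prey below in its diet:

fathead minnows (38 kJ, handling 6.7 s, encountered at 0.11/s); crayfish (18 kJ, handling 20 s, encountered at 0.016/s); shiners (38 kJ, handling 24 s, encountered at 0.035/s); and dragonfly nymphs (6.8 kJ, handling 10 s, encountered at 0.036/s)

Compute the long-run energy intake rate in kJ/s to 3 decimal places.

R = Σλ_iE_i / (1 + Σλ_ih_i)
Numerator: 0.11×38 + 0.016×18 + 0.035×38 + 0.036×6.8 = 6.043
Denominator: 1 + 0.11×6.7 + 0.016×20 + 0.035×24 + 0.036×10 = 3.257
R = 6.043/3.257 = 1.855 kJ/s

1.855 kJ/s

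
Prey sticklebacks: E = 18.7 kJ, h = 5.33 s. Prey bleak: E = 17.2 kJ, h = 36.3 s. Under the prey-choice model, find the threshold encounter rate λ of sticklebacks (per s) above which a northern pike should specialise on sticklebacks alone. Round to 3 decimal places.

At the threshold, the rate on sticklebacks alone equals the profitability of bleak: λ·18.7/(1 + λ·5.33) = 17.2/36.3 = 0.4738.
Rearranging, λ(18.7 − 0.4738×5.33) = 0.4738, so λ = 0.4738/16.17 = 0.02929 per s.

0.029 per s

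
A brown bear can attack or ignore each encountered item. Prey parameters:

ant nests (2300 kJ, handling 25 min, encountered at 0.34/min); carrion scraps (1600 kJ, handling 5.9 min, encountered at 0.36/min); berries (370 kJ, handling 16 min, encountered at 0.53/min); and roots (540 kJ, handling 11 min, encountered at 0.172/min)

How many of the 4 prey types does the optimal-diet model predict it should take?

Rank by E/h (kJ/min): carrion scraps 271, ant nests 92, roots 49.1, berries 23.1. Include each in turn until the next type's E/h falls below the running intake rate.
Rate on top 1: 184.4. ant nests: 92 < 184.4 → exclude; stop.
Optimal diet: carrion scraps — 1 of 4 types.

1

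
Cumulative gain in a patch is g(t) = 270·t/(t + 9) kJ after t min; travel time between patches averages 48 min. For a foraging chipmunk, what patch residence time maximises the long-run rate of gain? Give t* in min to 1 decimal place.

By the marginal value theorem, leave when the instantaneous gain rate g'(t) equals the habitat-wide average g(t)/(T + t).
g'(t) = 270·9/(t + 9)². Setting 270·9/(t+9)² = 270t/[(t+9)(48+t)] gives 9(48+t) = t(t+9), so t² = 9×48 = 432.
t* = √432 = 20.78 min.

20.8 min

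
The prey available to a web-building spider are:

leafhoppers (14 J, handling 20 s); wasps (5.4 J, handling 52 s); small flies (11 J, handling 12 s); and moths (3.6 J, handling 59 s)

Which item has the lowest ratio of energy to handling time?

moths

Profitability E/h (J/s): leafhoppers = 14/20 = 0.7, wasps = 5.4/52 = 0.104, small flies = 11/12 = 0.917, moths = 3.6/59 = 0.061.
Ranked: small flies > leafhoppers > wasps > moths.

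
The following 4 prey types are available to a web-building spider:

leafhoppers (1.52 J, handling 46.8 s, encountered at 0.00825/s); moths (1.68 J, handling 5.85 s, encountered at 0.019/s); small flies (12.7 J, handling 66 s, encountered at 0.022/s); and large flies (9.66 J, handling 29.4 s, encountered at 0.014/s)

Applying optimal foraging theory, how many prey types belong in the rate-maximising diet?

3

Profitabilities (E/h, J/s): large flies 0.329, moths 0.287, small flies 0.192, leafhoppers 0.0325. Add prey in this order while the next type's profitability exceeds the intake rate on those already taken.
Rate on top 1: 0.09581. moths: 0.287 > 0.09581 → include.
Rate on top 2: 0.1098. small flies: 0.192 > 0.1098 → include.
Rate on top 3: 0.1501. leafhoppers: 0.0325 < 0.1501 → exclude; stop.
Optimal diet: large flies, moths, small flies — 3 of 4 types.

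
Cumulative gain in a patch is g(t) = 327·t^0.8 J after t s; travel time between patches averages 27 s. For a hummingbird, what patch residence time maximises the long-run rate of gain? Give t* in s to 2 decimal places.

108.00 s

Maximise g(t)/(T+t): set derivative to zero → g'(t)(T+t) = g(t).
g'(t) = 0.8·327·t^-0.2. Setting 0.8·327·t^-0.2 = 327·t^0.8/(27+t) gives 0.8(27+t) = t, so 0.20·t = 0.8×27.
t* = 0.8×27/0.20 = 108 s.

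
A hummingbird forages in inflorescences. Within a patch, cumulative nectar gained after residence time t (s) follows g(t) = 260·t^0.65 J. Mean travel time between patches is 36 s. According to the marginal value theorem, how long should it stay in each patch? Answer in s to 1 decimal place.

By the marginal value theorem, leave when the instantaneous gain rate g'(t) equals the habitat-wide average g(t)/(T + t).
g'(t) = 0.65·260·t^-0.35. Setting 0.65·260·t^-0.35 = 260·t^0.65/(36+t) gives 0.65(36+t) = t, so 0.35·t = 0.65×36.
t* = 0.65×36/0.35 = 66.86 s.

66.9 s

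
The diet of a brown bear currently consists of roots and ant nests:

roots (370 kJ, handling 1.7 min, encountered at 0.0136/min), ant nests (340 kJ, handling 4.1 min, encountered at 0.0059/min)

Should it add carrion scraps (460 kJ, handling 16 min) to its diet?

Yes

Current rate: (0.0136×370 + 0.0059×340)/(1 + 0.0136×1.7 + 0.0059×4.1) = 6.72 kJ/min.
carrion scraps: E/h = 460/16 = 28.75 kJ/min.
Since 28.75 > R, including carrion scraps increases the long-run rate.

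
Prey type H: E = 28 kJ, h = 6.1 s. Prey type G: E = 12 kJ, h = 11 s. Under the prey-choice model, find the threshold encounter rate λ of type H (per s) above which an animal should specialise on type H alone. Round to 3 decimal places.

0.051 per s

At the threshold, the rate on type H alone equals the profitability of type G: λ·28/(1 + λ·6.1) = 12/11 = 1.091.
Rearranging, λ(28 − 1.091×6.1) = 1.091, so λ = 1.091/21.35 = 0.05111 per s.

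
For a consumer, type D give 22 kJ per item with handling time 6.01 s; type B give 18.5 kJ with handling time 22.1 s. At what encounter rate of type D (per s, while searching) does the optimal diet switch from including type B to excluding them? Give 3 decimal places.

0.049 per s

Drop type B once their profitability E₂/h₂ falls below the rate achievable on type D alone: E₂/h₂ = λE₁/(1 + λh₁).
Solve for λ: λE₁h₂ = E₂(1 + λh₁) → λ(E₁h₂ − E₂h₁) = E₂ → λ = E₂/(E₁h₂ − E₂h₁).
λ = 18.5/(22×22.1 − 18.5×6.01) = 18.5/375 = 0.04933 per s.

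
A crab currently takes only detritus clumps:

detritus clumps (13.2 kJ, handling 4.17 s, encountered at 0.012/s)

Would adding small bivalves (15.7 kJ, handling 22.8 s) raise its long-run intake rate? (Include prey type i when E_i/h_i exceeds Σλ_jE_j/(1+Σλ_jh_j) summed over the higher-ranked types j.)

On detritus clumps alone, R = ΣλE/(1+Σλh) = 0.1584/1.05 = 0.1509 kJ/s.
Profitability of small bivalves: 15.7/22.8 = 0.6886 kJ/s.
0.6886 > 0.1509, so adding small bivalves raises the average — include it.

Yes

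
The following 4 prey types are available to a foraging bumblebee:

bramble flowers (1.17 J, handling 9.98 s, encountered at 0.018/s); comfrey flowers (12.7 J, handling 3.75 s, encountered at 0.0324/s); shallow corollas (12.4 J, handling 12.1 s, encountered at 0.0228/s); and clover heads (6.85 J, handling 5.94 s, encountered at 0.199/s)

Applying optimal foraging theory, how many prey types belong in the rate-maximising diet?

3

Rank by E/h (J/s): comfrey flowers 3.39, clover heads 1.15, shallow corollas 1.02, bramble flowers 0.117. Include each in turn until the next type's E/h falls below the running intake rate.
Rate on top 1: 0.3669. clover heads: 1.15 > 0.3669 → include.
Rate on top 2: 0.7704. shallow corollas: 1.02 > 0.7704 → include.
Rate on top 3: 0.7976. bramble flowers: 0.117 < 0.7976 → exclude; stop.
Optimal diet: comfrey flowers, clover heads, shallow corollas — 3 of 4 types.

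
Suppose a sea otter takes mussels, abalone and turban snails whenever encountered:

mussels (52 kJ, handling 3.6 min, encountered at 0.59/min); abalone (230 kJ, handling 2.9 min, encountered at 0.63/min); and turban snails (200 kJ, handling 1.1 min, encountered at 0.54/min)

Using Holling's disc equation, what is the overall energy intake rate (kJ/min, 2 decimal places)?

Energy encountered per unit search time: 0.59×52 + 0.63×230 + 0.54×200 = 283.6 kJ/min.
Handling time per unit search time: 0.59×3.6 + 0.63×2.9 + 0.54×1.1 = 4.545.
Rate = 283.6/(1 + 4.545) = 51.14 kJ/min.

51.14 kJ/min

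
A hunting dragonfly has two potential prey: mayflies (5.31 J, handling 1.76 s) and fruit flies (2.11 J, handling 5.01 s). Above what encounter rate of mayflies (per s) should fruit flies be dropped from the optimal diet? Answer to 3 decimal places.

At the threshold, the rate on mayflies alone equals the profitability of fruit flies: λ·5.31/(1 + λ·1.76) = 2.11/5.01 = 0.4212.
Rearranging, λ(5.31 − 0.4212×1.76) = 0.4212, so λ = 0.4212/4.569 = 0.09218 per s.

0.092 per s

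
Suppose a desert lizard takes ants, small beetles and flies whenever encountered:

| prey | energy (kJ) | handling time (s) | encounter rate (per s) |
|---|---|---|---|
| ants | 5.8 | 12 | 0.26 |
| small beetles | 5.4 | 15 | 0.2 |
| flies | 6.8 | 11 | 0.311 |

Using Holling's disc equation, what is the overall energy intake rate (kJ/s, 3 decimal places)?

Energy encountered per unit search time: 0.26×5.8 + 0.2×5.4 + 0.311×6.8 = 4.703 kJ/s.
Handling time per unit search time: 0.26×12 + 0.2×15 + 0.311×11 = 9.541.
Rate = 4.703/(1 + 9.541) = 0.4461 kJ/s.

0.446 kJ/s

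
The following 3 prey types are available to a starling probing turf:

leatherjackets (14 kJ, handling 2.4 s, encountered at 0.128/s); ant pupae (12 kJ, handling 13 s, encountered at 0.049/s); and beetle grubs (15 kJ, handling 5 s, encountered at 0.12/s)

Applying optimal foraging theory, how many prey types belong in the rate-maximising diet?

Rank by E/h (kJ/s): leatherjackets 5.83, beetle grubs 3, ant pupae 0.923. Include each in turn until the next type's E/h falls below the running intake rate.
Rate on top 1: 1.371. beetle grubs: 3 > 1.371 → include.
Rate on top 2: 1.883. ant pupae: 0.923 < 1.883 → exclude; stop.
Optimal diet: leatherjackets, beetle grubs — 2 of 3 types.

2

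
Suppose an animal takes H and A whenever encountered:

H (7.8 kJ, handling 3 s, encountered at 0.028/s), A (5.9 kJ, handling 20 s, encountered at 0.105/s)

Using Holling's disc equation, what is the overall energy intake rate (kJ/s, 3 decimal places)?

0.263 kJ/s

Energy encountered per unit search time: 0.028×7.8 + 0.105×5.9 = 0.8379 kJ/s.
Handling time per unit search time: 0.028×3 + 0.105×20 = 2.184.
Rate = 0.8379/(1 + 2.184) = 0.2632 kJ/s.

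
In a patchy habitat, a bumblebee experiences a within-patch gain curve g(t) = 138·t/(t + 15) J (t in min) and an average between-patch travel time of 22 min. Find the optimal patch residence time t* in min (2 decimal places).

18.17 min

By the marginal value theorem, leave when the instantaneous gain rate g'(t) equals the habitat-wide average g(t)/(T + t).
g'(t) = 138·15/(t + 15)². Setting 138·15/(t+15)² = 138t/[(t+15)(22+t)] gives 15(22+t) = t(t+15), so t² = 15×22 = 330.
t* = √330 = 18.17 min.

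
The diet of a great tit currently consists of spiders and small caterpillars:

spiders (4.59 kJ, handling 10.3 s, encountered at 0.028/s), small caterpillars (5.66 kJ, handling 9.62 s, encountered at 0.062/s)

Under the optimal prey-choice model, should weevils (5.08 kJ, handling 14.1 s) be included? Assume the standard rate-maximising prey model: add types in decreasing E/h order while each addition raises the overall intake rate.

Current rate: (0.028×4.59 + 0.062×5.66)/(1 + 0.028×10.3 + 0.062×9.62) = 0.2544 kJ/s.
weevils: E/h = 5.08/14.1 = 0.3603 kJ/s.
0.3603 > 0.2544, so adding weevils raises the average — include it.

Yes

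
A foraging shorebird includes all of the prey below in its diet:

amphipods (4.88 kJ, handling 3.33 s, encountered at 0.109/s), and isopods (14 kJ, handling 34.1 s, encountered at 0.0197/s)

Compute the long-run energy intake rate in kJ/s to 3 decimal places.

0.397 kJ/s

Energy encountered per unit search time: 0.109×4.88 + 0.0197×14 = 0.8077 kJ/s.
Handling time per unit search time: 0.109×3.33 + 0.0197×34.1 = 1.035.
Rate = 0.8077/(1 + 1.035) = 0.397 kJ/s.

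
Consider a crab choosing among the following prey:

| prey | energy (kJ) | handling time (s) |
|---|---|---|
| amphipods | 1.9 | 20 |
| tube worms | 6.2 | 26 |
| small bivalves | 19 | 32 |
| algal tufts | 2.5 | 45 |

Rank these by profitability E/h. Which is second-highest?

tube worms

In descending order of E/h:
small bivalves: 19/32 = 0.594 kJ/s
tube worms: 6.2/26 = 0.238 kJ/s
amphipods: 1.9/20 = 0.095 kJ/s
algal tufts: 2.5/45 = 0.0556 kJ/s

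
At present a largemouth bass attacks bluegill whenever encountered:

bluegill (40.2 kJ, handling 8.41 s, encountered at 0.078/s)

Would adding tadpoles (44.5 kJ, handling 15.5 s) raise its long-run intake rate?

Yes

Current rate: (0.078×40.2)/(1 + 0.078×8.41) = 1.894 kJ/s.
tadpoles: E/h = 44.5/15.5 = 2.871 kJ/s.
Since 2.871 > R, including tadpoles increases the long-run rate.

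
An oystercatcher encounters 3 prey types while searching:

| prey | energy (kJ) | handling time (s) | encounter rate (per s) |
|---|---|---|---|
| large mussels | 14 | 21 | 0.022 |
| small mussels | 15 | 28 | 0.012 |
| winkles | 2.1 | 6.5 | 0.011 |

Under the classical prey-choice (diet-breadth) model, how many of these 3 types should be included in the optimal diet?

3

Rank by E/h (kJ/s): large mussels 0.667, small mussels 0.536, winkles 0.323. Include each in turn until the next type's E/h falls below the running intake rate.
Rate on top 1: 0.2107. small mussels: 0.536 > 0.2107 → include.
Rate on top 2: 0.2714. winkles: 0.323 > 0.2714 → include.
Optimal diet: large mussels, small mussels, winkles — 3 of 3 types.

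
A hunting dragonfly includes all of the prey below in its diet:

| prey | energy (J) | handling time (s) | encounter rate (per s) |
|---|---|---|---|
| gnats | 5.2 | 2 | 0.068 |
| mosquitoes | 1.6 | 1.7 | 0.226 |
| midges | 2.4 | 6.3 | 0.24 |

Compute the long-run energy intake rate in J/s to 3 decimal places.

R = Σλ_iE_i / (1 + Σλ_ih_i)
Numerator: 0.068×5.2 + 0.226×1.6 + 0.24×2.4 = 1.291
Denominator: 1 + 0.068×2 + 0.226×1.7 + 0.24×6.3 = 3.032
R = 1.291/3.032 = 0.4258 J/s

0.426 J/s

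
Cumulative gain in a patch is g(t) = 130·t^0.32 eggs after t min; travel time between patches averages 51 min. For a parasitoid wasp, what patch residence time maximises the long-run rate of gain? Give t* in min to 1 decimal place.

24.0 min

By the marginal value theorem, leave when the instantaneous gain rate g'(t) equals the habitat-wide average g(t)/(T + t).
g'(t) = 0.32·130·t^-0.68. Setting 0.32·130·t^-0.68 = 130·t^0.32/(51+t) gives 0.32(51+t) = t, so 0.68·t = 0.32×51.
t* = 0.32×51/0.68 = 24 min.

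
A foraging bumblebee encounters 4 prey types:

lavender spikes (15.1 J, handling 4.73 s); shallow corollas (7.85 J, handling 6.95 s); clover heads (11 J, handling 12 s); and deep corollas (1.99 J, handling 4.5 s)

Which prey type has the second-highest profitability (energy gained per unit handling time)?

shallow corollas

In descending order of E/h:
lavender spikes: 15.1/4.73 = 3.19 J/s
shallow corollas: 7.85/6.95 = 1.13 J/s
clover heads: 11/12 = 0.917 J/s
deep corollas: 1.99/4.5 = 0.442 J/s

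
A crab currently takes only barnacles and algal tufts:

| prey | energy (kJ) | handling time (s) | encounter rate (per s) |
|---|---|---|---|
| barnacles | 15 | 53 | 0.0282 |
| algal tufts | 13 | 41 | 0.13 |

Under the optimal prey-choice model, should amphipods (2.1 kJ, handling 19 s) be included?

No

On barnacles and algal tufts alone, R = ΣλE/(1+Σλh) = 2.113/7.825 = 0.27 kJ/s.
amphipods: E/h = 2.1/19 = 0.1105 kJ/s.
Since 0.1105 < R, time spent handling amphipods is better spent searching.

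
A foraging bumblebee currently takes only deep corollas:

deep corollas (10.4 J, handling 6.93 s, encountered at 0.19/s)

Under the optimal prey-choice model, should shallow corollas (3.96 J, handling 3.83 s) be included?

Yes

Current rate: (0.19×10.4)/(1 + 0.19×6.93) = 0.8529 J/s.
Profitability of shallow corollas: 3.96/3.83 = 1.034 J/s.
1.034 > 0.8529, so adding shallow corollas raises the average — include it.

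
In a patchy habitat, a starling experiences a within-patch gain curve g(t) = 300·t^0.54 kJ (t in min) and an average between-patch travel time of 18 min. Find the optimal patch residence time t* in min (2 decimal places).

21.13 min

By the marginal value theorem, leave when the instantaneous gain rate g'(t) equals the habitat-wide average g(t)/(T + t).
g'(t) = 0.54·300·t^-0.46. Setting 0.54·300·t^-0.46 = 300·t^0.54/(18+t) gives 0.54(18+t) = t, so 0.46·t = 0.54×18.
t* = 0.54×18/0.46 = 21.13 min.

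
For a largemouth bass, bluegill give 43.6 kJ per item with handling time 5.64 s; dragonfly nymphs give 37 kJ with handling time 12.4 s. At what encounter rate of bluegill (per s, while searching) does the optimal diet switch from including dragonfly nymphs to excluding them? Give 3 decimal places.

At the threshold, the rate on bluegill alone equals the profitability of dragonfly nymphs: λ·43.6/(1 + λ·5.64) = 37/12.4 = 2.984.
Rearranging, λ(43.6 − 2.984×5.64) = 2.984, so λ = 2.984/26.77 = 0.1115 per s.

0.111 per s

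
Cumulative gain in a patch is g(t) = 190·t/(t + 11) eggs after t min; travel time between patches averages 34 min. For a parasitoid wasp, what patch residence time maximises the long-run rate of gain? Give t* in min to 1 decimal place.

19.3 min

By the marginal value theorem, leave when the instantaneous gain rate g'(t) equals the habitat-wide average g(t)/(T + t).
g'(t) = 190·11/(t + 11)². Setting 190·11/(t+11)² = 190t/[(t+11)(34+t)] gives 11(34+t) = t(t+11), so t² = 11×34 = 374.
t* = √374 = 19.34 min.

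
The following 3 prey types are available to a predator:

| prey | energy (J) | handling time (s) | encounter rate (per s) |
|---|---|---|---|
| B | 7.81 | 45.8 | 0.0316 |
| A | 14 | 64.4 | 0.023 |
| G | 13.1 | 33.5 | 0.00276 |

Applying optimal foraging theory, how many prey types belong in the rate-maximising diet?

3

E/h in descending order: G 0.391, A 0.217, B 0.171 J/s. The optimal diet is the largest prefix of this list for which every included type satisfies E_i/h_i > R on the types above it.
Rate on top 1: 0.0331. A: 0.217 > 0.0331 → include.
Rate on top 2: 0.1392. B: 0.171 > 0.1392 → include.
Optimal diet: G, A, B — 3 of 3 types.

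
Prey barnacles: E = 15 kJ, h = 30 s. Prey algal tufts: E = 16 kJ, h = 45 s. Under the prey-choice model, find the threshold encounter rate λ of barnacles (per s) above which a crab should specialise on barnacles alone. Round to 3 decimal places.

0.082 per s

The zero-one rule: include algal tufts iff E₂/h₂ > λE₁/(1+λh₁). Equality gives the switch point.
λE₁h₂ = E₂ + λE₂h₁ ⇒ λ = E₂/(E₁h₂ − E₂h₁) = 16/(675 − 480) = 0.08205 per s.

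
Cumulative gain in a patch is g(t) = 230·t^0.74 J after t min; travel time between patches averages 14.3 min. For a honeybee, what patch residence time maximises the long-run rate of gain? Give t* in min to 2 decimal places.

By the marginal value theorem, leave when the instantaneous gain rate g'(t) equals the habitat-wide average g(t)/(T + t).
g'(t) = 0.74·230·t^-0.26. Setting 0.74·230·t^-0.26 = 230·t^0.74/(14.3+t) gives 0.74(14.3+t) = t, so 0.26·t = 0.74×14.3.
t* = 0.74×14.3/0.26 = 40.7 min.

40.70 min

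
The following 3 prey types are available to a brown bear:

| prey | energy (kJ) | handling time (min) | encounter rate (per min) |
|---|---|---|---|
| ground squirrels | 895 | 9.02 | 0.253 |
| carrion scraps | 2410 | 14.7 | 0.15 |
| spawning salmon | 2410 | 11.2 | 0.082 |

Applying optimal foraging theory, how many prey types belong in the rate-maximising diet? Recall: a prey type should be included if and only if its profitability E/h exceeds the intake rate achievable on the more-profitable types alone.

E/h in descending order: spawning salmon 215, carrion scraps 164, ground squirrels 99.2 kJ/min. The optimal diet is the largest prefix of this list for which every included type satisfies E_i/h_i > R on the types above it.
Rate on top 1: 103. carrion scraps: 164 > 103 → include.
Rate on top 2: 135.6. ground squirrels: 99.2 < 135.6 → exclude; stop.
Optimal diet: spawning salmon, carrion scraps — 2 of 3 types.

2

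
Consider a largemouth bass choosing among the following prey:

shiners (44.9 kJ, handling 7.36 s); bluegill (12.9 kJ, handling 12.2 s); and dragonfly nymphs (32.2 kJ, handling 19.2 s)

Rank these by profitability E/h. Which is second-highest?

In descending order of E/h:
shiners: 44.9/7.36 = 6.1 kJ/s
dragonfly nymphs: 32.2/19.2 = 1.68 kJ/s
bluegill: 12.9/12.2 = 1.06 kJ/s

dragonfly nymphs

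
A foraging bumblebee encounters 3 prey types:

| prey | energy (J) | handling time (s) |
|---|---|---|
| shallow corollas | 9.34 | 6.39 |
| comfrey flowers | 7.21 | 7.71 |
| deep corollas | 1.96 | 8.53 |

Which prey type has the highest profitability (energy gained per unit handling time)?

shallow corollas

In descending order of E/h:
shallow corollas: 9.34/6.39 = 1.46 J/s
comfrey flowers: 7.21/7.71 = 0.935 J/s
deep corollas: 1.96/8.53 = 0.23 J/s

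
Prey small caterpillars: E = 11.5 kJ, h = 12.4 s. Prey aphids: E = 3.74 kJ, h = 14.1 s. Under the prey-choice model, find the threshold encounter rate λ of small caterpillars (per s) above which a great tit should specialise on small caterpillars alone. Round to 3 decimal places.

At the threshold, the rate on small caterpillars alone equals the profitability of aphids: λ·11.5/(1 + λ·12.4) = 3.74/14.1 = 0.2652.
Rearranging, λ(11.5 − 0.2652×12.4) = 0.2652, so λ = 0.2652/8.211 = 0.0323 per s.

0.032 per s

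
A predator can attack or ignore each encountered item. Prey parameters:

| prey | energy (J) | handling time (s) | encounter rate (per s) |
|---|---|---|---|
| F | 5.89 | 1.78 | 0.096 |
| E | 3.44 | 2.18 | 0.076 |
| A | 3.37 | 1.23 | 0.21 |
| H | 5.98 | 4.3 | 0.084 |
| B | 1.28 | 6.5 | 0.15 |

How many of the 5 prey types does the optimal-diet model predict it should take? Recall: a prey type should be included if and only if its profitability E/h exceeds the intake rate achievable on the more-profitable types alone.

4

E/h in descending order: F 3.31, A 2.74, E 1.58, H 1.39, B 0.197 J/s. The optimal diet is the largest prefix of this list for which every included type satisfies E_i/h_i > R on the types above it.
Rate on top 1: 0.4829. A: 2.74 > 0.4829 → include.
Rate on top 2: 0.8908. E: 1.58 > 0.8908 → include.
Rate on top 3: 0.9622. H: 1.39 > 0.9622 → include.
Rate on top 4: 1.041. B: 0.197 < 1.041 → exclude; stop.
Optimal diet: F, A, E, H — 4 of 5 types.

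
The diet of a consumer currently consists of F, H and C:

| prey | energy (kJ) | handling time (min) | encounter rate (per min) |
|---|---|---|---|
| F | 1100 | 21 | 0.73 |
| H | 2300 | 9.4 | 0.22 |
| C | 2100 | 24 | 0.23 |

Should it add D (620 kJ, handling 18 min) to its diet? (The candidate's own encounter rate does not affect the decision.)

No

On F, H and C alone, R = ΣλE/(1+Σλh) = 1792/23.92 = 74.92 kJ/min.
D: E/h = 620/18 = 34.44 kJ/min.
Since 34.44 < R, time spent handling D is better spent searching.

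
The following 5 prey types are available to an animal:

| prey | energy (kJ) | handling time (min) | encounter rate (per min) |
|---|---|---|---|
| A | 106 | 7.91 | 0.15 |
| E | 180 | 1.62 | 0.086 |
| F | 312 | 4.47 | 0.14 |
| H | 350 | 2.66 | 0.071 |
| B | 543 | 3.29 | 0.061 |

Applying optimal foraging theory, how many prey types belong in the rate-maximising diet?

4

Rank by E/h (kJ/min): B 165, H 132, E 111, F 69.8, A 13.4. Include each in turn until the next type's E/h falls below the running intake rate.
Rate on top 1: 27.59. H: 132 > 27.59 → include.
Rate on top 2: 41.72. E: 111 > 41.72 → include.
Rate on top 3: 48.04. F: 69.8 > 48.04 → include.
Rate on top 4: 54.36. A: 13.4 < 54.36 → exclude; stop.
Optimal diet: B, H, E, F — 4 of 5 types.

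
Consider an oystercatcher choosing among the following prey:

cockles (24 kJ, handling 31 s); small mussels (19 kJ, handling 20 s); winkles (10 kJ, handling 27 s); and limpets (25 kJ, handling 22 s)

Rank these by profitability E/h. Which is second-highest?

Profitability E/h (kJ/s): cockles = 24/31 = 0.774, small mussels = 19/20 = 0.95, winkles = 10/27 = 0.37, limpets = 25/22 = 1.14.
Ranked: limpets > small mussels > cockles > winkles.

small mussels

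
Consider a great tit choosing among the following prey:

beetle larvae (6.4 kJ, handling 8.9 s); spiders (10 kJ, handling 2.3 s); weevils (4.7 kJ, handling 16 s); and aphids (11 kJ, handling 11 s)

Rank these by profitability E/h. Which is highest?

spiders

In descending order of E/h:
spiders: 10/2.3 = 4.35 kJ/s
aphids: 11/11 = 1 kJ/s
beetle larvae: 6.4/8.9 = 0.719 kJ/s
weevils: 4.7/16 = 0.294 kJ/s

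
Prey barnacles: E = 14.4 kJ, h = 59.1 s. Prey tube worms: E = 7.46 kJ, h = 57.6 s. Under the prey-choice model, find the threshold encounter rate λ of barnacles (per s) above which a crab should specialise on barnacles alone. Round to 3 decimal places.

0.019 per s

The zero-one rule: include tube worms iff E₂/h₂ > λE₁/(1+λh₁). Equality gives the switch point.
λE₁h₂ = E₂ + λE₂h₁ ⇒ λ = E₂/(E₁h₂ − E₂h₁) = 7.46/(829.4 − 440.9) = 0.0192 per s.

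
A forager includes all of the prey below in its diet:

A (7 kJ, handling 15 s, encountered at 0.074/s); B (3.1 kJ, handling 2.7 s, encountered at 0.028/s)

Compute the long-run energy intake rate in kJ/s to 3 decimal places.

0.277 kJ/s

Energy encountered per unit search time: 0.074×7 + 0.028×3.1 = 0.6048 kJ/s.
Handling time per unit search time: 0.074×15 + 0.028×2.7 = 1.186.
Rate = 0.6048/(1 + 1.186) = 0.2767 kJ/s.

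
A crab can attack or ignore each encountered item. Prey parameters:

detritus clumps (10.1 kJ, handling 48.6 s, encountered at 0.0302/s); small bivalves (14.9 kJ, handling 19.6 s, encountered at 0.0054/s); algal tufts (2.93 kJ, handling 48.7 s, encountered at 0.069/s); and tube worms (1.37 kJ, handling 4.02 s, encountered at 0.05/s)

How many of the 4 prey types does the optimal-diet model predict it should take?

3

E/h in descending order: small bivalves 0.76, tube worms 0.341, detritus clumps 0.208, algal tufts 0.0602 kJ/s. The optimal diet is the largest prefix of this list for which every included type satisfies E_i/h_i > R on the types above it.
Rate on top 1: 0.07276. tube worms: 0.341 > 0.07276 → include.
Rate on top 2: 0.114. detritus clumps: 0.208 > 0.114 → include.
Rate on top 3: 0.1636. algal tufts: 0.0602 < 0.1636 → exclude; stop.
Optimal diet: small bivalves, tube worms, detritus clumps — 3 of 4 types.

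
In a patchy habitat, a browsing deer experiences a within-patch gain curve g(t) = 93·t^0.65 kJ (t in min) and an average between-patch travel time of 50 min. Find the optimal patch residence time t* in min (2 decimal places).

92.86 min

Maximise g(t)/(T+t): set derivative to zero → g'(t)(T+t) = g(t).
g'(t) = 0.65·93·t^-0.35. Setting 0.65·93·t^-0.35 = 93·t^0.65/(50+t) gives 0.65(50+t) = t, so 0.35·t = 0.65×50.
t* = 0.65×50/0.35 = 92.86 min.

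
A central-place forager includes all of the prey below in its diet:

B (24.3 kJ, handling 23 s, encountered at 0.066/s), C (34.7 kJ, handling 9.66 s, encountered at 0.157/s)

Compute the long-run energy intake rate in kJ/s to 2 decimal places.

1.75 kJ/s

Energy encountered per unit search time: 0.066×24.3 + 0.157×34.7 = 7.052 kJ/s.
Handling time per unit search time: 0.066×23 + 0.157×9.66 = 3.035.
Rate = 7.052/(1 + 3.035) = 1.748 kJ/s.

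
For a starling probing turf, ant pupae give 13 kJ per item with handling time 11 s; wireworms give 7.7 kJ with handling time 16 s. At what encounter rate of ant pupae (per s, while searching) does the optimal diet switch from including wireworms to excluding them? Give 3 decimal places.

At the threshold, the rate on ant pupae alone equals the profitability of wireworms: λ·13/(1 + λ·11) = 7.7/16 = 0.4813.
Rearranging, λ(13 − 0.4813×11) = 0.4813, so λ = 0.4813/7.706 = 0.06245 per s.

0.062 per s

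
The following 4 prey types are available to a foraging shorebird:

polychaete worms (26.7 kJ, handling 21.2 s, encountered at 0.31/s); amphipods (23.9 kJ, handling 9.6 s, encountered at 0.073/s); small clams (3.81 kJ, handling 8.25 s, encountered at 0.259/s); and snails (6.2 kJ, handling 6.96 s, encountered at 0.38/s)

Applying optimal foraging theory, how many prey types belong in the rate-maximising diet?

2

E/h in descending order: amphipods 2.49, polychaete worms 1.26, snails 0.891, small clams 0.462 kJ/s. The optimal diet is the largest prefix of this list for which every included type satisfies E_i/h_i > R on the types above it.
Rate on top 1: 1.026. polychaete worms: 1.26 > 1.026 → include.
Rate on top 2: 1.211. snails: 0.891 < 1.211 → exclude; stop.
Optimal diet: amphipods, polychaete worms — 2 of 4 types.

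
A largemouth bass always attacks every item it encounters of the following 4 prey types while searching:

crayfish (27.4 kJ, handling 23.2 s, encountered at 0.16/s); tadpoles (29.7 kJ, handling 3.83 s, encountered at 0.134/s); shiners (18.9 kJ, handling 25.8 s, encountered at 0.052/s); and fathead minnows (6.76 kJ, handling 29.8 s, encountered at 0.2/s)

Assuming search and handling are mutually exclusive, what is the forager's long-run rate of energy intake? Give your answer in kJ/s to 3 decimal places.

0.854 kJ/s

Energy encountered per unit search time: 0.16×27.4 + 0.134×29.7 + 0.052×18.9 + 0.2×6.76 = 10.7 kJ/s.
Handling time per unit search time: 0.16×23.2 + 0.134×3.83 + 0.052×25.8 + 0.2×29.8 = 11.53.
Rate = 10.7/(1 + 11.53) = 0.8541 kJ/s.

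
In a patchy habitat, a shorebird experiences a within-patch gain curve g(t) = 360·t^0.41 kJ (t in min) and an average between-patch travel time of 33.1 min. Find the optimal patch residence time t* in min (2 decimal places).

Maximise g(t)/(T+t): set derivative to zero → g'(t)(T+t) = g(t).
g'(t) = 0.41·360·t^-0.59. Setting 0.41·360·t^-0.59 = 360·t^0.41/(33.1+t) gives 0.41(33.1+t) = t, so 0.59·t = 0.41×33.1.
t* = 0.41×33.1/0.59 = 23 min.

23.00 min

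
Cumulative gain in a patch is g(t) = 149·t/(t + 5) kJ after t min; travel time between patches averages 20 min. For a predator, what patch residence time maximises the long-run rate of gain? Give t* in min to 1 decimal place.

10.0 min

Optimal t* satisfies g'(t*) = g(t*)/(T + t*).
g'(t) = 149·5/(t + 5)². Setting 149·5/(t+5)² = 149t/[(t+5)(20+t)] gives 5(20+t) = t(t+5), so t² = 5×20 = 100.
t* = √100 = 10 min.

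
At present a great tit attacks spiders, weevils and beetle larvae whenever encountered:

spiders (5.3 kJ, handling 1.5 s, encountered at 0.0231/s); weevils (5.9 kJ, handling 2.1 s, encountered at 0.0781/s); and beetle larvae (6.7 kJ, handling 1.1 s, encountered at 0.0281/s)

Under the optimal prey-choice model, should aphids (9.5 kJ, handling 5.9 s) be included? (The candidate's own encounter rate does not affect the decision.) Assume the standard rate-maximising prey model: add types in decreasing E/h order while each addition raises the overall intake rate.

Yes

Intake rate on the current diet: R = (0.0231×5.3 + 0.0781×5.9 + 0.0281×6.7) / (1 + 0.0231×1.5 + 0.0781×2.1 + 0.0281×1.1) = 0.7715/1.23 = 0.6274 kJ/s.
Profitability of aphids: 9.5/5.9 = 1.61 kJ/s.
1.61 > 0.6274, so adding aphids raises the average — include it.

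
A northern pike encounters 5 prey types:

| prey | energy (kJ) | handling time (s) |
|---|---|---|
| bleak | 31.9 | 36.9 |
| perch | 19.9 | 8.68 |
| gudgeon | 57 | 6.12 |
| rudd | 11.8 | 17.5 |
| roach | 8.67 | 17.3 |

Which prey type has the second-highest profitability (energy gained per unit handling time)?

perch

In descending order of E/h:
gudgeon: 57/6.12 = 9.31 kJ/s
perch: 19.9/8.68 = 2.29 kJ/s
bleak: 31.9/36.9 = 0.864 kJ/s
rudd: 11.8/17.5 = 0.674 kJ/s
roach: 8.67/17.3 = 0.501 kJ/s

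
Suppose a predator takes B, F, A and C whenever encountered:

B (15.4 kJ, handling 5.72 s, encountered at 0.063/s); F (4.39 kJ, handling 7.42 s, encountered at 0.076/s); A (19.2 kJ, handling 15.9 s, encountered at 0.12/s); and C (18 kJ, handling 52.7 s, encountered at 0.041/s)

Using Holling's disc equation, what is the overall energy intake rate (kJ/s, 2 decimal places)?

0.73 kJ/s

R = (0.063×15.4 + 0.076×4.39 + 0.12×19.2 + 0.041×18) / (1 + 0.063×5.72 + 0.076×7.42 + 0.12×15.9 + 0.041×52.7) = 4.346/5.993 = 0.7252 kJ/s.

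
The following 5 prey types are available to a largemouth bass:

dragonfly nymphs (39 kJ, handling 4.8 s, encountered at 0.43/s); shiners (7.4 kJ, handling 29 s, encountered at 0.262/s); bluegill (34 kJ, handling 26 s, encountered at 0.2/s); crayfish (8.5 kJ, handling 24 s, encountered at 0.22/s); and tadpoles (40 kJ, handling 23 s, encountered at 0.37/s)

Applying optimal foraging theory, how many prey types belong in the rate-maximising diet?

1

Profitabilities (E/h, kJ/s): dragonfly nymphs 8.12, tadpoles 1.74, bluegill 1.31, crayfish 0.354, shiners 0.255. Add prey in this order while the next type's profitability exceeds the intake rate on those already taken.
Rate on top 1: 5.473. tadpoles: 1.74 < 5.473 → exclude; stop.
Optimal diet: dragonfly nymphs — 1 of 5 types.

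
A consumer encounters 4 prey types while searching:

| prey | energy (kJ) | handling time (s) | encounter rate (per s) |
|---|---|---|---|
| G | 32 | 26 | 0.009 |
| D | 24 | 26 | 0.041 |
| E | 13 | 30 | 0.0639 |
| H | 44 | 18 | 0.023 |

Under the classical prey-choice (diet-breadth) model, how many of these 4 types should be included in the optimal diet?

E/h in descending order: H 2.44, G 1.23, D 0.923, E 0.433 kJ/s. The optimal diet is the largest prefix of this list for which every included type satisfies E_i/h_i > R on the types above it.
Rate on top 1: 0.7157. G: 1.23 > 0.7157 → include.
Rate on top 2: 0.7888. D: 0.923 > 0.7888 → include.
Rate on top 3: 0.8416. E: 0.433 < 0.8416 → exclude; stop.
Optimal diet: H, G, D — 3 of 4 types.

3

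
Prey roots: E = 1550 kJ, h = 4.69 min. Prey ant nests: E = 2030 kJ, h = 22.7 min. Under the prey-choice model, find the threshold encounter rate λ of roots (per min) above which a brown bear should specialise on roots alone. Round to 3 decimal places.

Drop ant nests once their profitability E₂/h₂ falls below the rate achievable on roots alone: E₂/h₂ = λE₁/(1 + λh₁).
Solve for λ: λE₁h₂ = E₂(1 + λh₁) → λ(E₁h₂ − E₂h₁) = E₂ → λ = E₂/(E₁h₂ − E₂h₁).
λ = 2030/(1550×22.7 − 2030×4.69) = 2030/2.566e+04 = 0.0791 per min.

0.079 per min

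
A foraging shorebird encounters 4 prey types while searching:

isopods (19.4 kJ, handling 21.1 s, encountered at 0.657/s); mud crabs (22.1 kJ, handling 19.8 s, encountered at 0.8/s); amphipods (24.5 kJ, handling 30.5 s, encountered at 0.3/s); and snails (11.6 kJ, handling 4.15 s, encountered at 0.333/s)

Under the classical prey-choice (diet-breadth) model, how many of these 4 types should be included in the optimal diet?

Rank by E/h (kJ/s): snails 2.8, mud crabs 1.12, isopods 0.919, amphipods 0.803. Include each in turn until the next type's E/h falls below the running intake rate.
Rate on top 1: 1.622. mud crabs: 1.12 < 1.622 → exclude; stop.
Optimal diet: snails — 1 of 4 types.

1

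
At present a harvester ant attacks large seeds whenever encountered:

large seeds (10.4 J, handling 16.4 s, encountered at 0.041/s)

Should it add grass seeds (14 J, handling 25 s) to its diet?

Yes

Current rate: (0.041×10.4)/(1 + 0.041×16.4) = 0.255 J/s.
Profitability of grass seeds: 14/25 = 0.56 J/s.
Since 0.56 > R, including grass seeds increases the long-run rate.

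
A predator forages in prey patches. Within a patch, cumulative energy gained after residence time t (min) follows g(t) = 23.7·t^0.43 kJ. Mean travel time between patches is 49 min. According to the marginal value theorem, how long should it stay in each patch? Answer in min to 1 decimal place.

37.0 min

Optimal t* satisfies g'(t*) = g(t*)/(T + t*).
g'(t) = 0.43·23.7·t^-0.57. Setting 0.43·23.7·t^-0.57 = 23.7·t^0.43/(49+t) gives 0.43(49+t) = t, so 0.57·t = 0.43×49.
t* = 0.43×49/0.57 = 36.96 min.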